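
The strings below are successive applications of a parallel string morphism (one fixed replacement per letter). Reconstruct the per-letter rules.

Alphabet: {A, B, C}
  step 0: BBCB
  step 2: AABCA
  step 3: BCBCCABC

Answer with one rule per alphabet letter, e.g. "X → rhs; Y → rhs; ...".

A->BC, B->C, C->A

  step 2 ⇒ step 3: AABCA ⇒ BC·BC·C·A·BC
    A ↦ BC
    B ↦ C
    C ↦ A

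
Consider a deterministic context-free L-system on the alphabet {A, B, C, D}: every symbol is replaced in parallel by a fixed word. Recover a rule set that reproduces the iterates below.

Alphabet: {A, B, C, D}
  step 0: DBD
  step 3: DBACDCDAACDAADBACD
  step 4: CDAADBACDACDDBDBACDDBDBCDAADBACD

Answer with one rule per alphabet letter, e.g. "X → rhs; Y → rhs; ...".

A->DB, B->AA, C->A, D->CD

  step 3 ⇒ step 4: DBACDCDAACDAADBACD ⇒ CD·AA·DB·A·CD·A·CD·DB·DB·A·CD·DB·DB·CD·AA·DB·A·CD
    A ↦ DB
    B ↦ AA
    C ↦ A
    D ↦ CD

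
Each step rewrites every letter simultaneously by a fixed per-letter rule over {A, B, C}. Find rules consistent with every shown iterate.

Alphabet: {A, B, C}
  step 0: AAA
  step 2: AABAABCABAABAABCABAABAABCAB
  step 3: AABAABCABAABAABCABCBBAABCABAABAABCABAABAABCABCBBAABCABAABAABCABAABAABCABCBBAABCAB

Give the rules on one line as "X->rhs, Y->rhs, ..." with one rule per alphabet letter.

  step 2 ⇒ step 3: AABAABCABAABAABCABAABAABCAB ⇒ AAB·AAB·CAB·AAB·AAB·CAB·CBB·AAB·CAB·AAB·AAB·CAB·AAB·AAB·CAB·CBB·AAB·CAB·AAB·AAB·CAB·AAB·AAB·CAB·CBB·AAB·CAB
    A ↦ AAB
    B ↦ CAB
    C ↦ CBB

A->AAB, B->CAB, C->CBB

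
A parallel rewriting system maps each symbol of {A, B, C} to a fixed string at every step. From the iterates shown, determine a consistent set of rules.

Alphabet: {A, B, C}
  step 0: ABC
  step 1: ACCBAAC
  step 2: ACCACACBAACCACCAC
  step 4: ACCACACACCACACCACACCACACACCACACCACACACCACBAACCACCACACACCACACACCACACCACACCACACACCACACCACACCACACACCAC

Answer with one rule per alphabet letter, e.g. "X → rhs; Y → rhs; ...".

  step 1 ⇒ step 2: ACCBAAC ⇒ ACC·AC·AC·BA·ACC·ACC·AC
    A ↦ ACC
    B ↦ BA
    C ↦ AC

A->ACC, B->BA, C->AC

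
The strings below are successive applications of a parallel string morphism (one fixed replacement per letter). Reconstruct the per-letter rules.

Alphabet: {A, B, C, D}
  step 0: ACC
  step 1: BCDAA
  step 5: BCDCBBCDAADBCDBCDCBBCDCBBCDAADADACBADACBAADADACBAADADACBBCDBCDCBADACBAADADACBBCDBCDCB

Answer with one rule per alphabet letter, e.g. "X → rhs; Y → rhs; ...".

  step 0 ⇒ step 1: ACC ⇒ BCD·A·A
    A ↦ BCD
    C ↦ A
    B ↦ AD  (constrained at step 1)
    D ↦ CB  (constrained at step 1)

A->BCD, B->AD, C->A, D->CB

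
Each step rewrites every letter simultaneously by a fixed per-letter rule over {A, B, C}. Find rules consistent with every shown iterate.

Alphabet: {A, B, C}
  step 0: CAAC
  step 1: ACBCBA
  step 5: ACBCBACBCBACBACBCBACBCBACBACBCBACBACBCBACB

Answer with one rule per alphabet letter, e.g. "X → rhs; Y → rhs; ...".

A->CB, B->CB, C->A

  step 0 ⇒ step 1: CAAC ⇒ A·CB·CB·A
    A ↦ CB
    C ↦ A
    B ↦ CB  (constrained at step 1)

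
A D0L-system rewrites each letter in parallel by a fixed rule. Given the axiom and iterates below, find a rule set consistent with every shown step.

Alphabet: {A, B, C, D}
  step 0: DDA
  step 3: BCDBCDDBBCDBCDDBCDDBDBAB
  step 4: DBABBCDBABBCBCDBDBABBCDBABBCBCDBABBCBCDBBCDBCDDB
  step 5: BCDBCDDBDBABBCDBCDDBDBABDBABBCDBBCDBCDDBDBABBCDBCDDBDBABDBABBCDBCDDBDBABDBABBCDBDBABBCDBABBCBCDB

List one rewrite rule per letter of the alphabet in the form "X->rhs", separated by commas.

  step 4 ⇒ step 5: DBABBCDBABBCBCDBDBABBCDBABBCBCDBABBCBCDBBCDBCDDB ⇒ BC·DB·CD·DB·DB·AB·BC·DB·CD·DB·DB·AB·DB·AB·BC·DB·BC·DB·CD·DB·DB·AB·BC·DB·CD·DB·DB·AB·DB·AB·BC·DB·CD·DB·DB·AB·DB·AB·BC·DB·DB·AB·BC·DB·AB·BC·BC·DB
    A ↦ CD
    B ↦ DB
    C ↦ AB
    D ↦ BC

A->CD, B->DB, C->AB, D->BC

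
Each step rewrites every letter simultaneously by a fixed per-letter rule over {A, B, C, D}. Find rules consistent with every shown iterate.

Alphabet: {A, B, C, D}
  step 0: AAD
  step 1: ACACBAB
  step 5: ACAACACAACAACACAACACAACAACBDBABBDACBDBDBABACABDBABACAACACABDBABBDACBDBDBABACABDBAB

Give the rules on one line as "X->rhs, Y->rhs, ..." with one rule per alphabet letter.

  step 0 ⇒ step 1: AAD ⇒ AC·AC·BAB
    A ↦ AC
    D ↦ BAB
    B ↦ BD  (constrained at step 1)
    C ↦ A  (constrained at step 1)

A->AC, B->BD, C->A, D->BAB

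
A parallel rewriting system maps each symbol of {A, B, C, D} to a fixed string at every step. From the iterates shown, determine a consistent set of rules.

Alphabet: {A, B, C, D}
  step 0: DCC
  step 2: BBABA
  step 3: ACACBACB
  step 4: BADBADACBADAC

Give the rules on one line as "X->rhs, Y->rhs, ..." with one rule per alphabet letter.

A->B, B->AC, C->AD, D->A

  step 3 ⇒ step 4: ACACBACB ⇒ B·AD·B·AD·AC·B·AD·AC
    A ↦ B
    B ↦ AC
    C ↦ AD
    D ↦ A  (constrained at step 0)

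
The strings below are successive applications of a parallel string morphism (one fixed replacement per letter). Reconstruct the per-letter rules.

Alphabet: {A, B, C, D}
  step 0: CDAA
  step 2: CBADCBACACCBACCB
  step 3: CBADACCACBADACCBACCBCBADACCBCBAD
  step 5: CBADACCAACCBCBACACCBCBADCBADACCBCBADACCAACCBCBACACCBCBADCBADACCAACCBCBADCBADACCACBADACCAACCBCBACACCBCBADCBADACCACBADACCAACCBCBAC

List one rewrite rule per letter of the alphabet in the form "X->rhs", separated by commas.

A->AC, B->AD, C->CB, D->CA

  step 2 ⇒ step 3: CBADCBACACCBACCB ⇒ CB·AD·AC·CA·CB·AD·AC·CB·AC·CB·CB·AD·AC·CB·CB·AD
    A ↦ AC
    B ↦ AD
    C ↦ CB
    D ↦ CA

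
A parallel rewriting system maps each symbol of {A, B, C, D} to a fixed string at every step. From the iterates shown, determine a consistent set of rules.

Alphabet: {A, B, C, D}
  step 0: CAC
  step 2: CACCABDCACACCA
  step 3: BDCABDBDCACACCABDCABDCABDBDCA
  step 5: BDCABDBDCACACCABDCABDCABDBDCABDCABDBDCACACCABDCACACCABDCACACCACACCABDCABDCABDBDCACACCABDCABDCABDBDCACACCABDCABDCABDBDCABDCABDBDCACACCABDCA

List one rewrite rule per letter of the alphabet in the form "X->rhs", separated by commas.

  step 2 ⇒ step 3: CACCABDCACACCA ⇒ BD·CA·BD·BD·CA·CA·CCA·BD·CA·BD·CA·BD·BD·CA
    A ↦ CA
    B ↦ CA
    C ↦ BD
    D ↦ CCA

A->CA, B->CA, C->BD, D->CCA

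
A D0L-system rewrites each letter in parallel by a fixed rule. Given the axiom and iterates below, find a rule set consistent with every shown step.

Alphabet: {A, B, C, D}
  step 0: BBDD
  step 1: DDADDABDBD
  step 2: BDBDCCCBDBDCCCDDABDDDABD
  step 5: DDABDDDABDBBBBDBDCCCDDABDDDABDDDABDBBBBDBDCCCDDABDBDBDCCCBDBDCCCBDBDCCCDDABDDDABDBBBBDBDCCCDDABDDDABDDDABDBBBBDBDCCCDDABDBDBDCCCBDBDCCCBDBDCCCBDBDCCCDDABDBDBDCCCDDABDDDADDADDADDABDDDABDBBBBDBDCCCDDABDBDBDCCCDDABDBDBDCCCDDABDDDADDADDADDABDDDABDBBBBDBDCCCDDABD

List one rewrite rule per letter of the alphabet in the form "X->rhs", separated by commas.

  step 1 ⇒ step 2: DDADDABDBD ⇒ BD·BD·CCC·BD·BD·CCC·DDA·BD·DDA·BD
    A ↦ CCC
    B ↦ DDA
    D ↦ BD
    C ↦ B  (constrained at step 2)

A->CCC, B->DDA, C->B, D->BD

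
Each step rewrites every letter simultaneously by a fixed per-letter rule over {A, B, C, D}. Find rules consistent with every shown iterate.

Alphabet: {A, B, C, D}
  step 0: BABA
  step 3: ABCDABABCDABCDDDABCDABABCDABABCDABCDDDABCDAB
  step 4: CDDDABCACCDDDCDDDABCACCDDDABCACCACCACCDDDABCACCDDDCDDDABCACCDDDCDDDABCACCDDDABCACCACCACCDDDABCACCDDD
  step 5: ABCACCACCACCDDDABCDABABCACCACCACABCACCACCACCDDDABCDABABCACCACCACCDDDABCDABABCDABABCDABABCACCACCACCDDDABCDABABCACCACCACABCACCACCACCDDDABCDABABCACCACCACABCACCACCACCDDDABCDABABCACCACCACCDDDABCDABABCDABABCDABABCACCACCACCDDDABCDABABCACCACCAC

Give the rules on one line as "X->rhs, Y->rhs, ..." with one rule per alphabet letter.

A->CD, B->DD, C->AB, D->CAC

  step 4 ⇒ step 5: CDDDABCACCDDDCDDDABCACCDDDABCACCACCACCDDDABCACCDDDCDDDABCACCDDDCDDDABCACCDDDABCACCACCACCDDDABCACCDDD ⇒ AB·CAC·CAC·CAC·CD·DD·AB·CD·AB·AB·CAC·CAC·CAC·AB·CAC·CAC·CAC·CD·DD·AB·CD·AB·AB·CAC·CAC·CAC·CD·DD·AB·CD·AB·AB·CD·AB·AB·CD·AB·AB·CAC·CAC·CAC·CD·DD·AB·CD·AB·AB·CAC·CAC·CAC·AB·CAC·CAC·CAC·CD·DD·AB·CD·AB·AB·CAC·CAC·CAC·AB·CAC·CAC·CAC·CD·DD·AB·CD·AB·AB·CAC·CAC·CAC·CD·DD·AB·CD·AB·AB·CD·AB·AB·CD·AB·AB·CAC·CAC·CAC·CD·DD·AB·CD·AB·AB·CAC·CAC·CAC
    A ↦ CD
    B ↦ DD
    C ↦ AB
    D ↦ CAC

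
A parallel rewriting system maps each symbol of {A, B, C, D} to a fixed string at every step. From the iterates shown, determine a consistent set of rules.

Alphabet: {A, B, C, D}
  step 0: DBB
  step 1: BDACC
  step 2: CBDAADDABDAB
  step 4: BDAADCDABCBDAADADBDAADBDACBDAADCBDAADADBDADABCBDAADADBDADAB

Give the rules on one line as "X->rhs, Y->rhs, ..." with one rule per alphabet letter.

A->AD, B->C, C->DAB, D->BDA

  step 1 ⇒ step 2: BDACC ⇒ C·BDA·AD·DAB·DAB
    A ↦ AD
    B ↦ C
    C ↦ DAB
    D ↦ BDA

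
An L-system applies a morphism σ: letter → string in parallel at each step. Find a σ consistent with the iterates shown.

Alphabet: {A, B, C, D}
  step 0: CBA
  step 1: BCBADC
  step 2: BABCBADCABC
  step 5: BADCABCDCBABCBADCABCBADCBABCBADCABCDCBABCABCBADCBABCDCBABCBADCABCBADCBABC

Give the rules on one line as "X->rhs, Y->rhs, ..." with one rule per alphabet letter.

  step 1 ⇒ step 2: BCBADC ⇒ BA·BC·BA·DC·A·BC
    A ↦ DC
    B ↦ BA
    C ↦ BC
    D ↦ A

A->DC, B->BA, C->BC, D->A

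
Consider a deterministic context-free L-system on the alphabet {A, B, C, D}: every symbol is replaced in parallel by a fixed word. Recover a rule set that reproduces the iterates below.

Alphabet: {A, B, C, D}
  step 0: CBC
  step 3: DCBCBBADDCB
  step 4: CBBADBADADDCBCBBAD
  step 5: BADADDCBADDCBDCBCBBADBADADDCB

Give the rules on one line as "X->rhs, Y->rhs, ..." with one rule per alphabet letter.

A->D, B->AD, C->B, D->CB

  step 4 ⇒ step 5: CBBADBADADDCBCBBAD ⇒ B·AD·AD·D·CB·AD·D·CB·D·CB·CB·B·AD·B·AD·AD·D·CB
    A ↦ D
    B ↦ AD
    C ↦ B
    D ↦ CB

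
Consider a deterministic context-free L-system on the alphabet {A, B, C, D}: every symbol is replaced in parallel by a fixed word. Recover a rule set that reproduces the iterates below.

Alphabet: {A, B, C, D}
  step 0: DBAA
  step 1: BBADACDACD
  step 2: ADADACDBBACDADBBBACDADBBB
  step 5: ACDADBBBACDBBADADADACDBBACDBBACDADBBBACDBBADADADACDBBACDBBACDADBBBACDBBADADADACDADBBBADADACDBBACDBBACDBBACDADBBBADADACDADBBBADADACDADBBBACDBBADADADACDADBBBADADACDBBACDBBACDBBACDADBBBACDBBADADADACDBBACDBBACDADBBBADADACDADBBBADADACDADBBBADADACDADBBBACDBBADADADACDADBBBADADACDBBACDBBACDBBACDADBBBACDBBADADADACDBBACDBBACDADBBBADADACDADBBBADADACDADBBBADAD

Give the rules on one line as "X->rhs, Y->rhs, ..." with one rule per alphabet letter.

A->ACD, B->AD, C->ADB, D->BB

  step 1 ⇒ step 2: BBADACDACD ⇒ AD·AD·ACD·BB·ACD·ADB·BB·ACD·ADB·BB
    A ↦ ACD
    B ↦ AD
    C ↦ ADB
    D ↦ BB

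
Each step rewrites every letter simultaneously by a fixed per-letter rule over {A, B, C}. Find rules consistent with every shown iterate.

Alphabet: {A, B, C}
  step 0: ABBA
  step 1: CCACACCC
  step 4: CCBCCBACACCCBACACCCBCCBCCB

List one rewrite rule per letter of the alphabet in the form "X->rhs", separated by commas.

  step 0 ⇒ step 1: ABBA ⇒ CC·AC·AC·CC
    A ↦ CC
    B ↦ AC
    C ↦ B  (constrained at step 1)

A->CC, B->AC, C->B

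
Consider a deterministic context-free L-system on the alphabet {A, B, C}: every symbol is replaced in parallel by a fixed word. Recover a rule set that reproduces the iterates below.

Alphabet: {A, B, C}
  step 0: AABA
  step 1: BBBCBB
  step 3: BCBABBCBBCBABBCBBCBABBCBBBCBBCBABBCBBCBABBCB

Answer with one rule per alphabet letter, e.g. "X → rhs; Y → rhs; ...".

  step 0 ⇒ step 1: AABA ⇒ B·B·BCB·B
    A ↦ B
    B ↦ BCB
    C ↦ AB  (constrained at step 1)

A->B, B->BCB, C->AB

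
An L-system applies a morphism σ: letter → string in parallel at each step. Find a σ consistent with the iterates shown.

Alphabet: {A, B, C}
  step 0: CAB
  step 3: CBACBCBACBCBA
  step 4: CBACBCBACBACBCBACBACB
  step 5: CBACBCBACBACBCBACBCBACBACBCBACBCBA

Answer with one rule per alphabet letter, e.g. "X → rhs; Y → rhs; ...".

  step 4 ⇒ step 5: CBACBCBACBACBCBACBACB ⇒ CB·A·CB·CB·A·CB·A·CB·CB·A·CB·CB·A·CB·A·CB·CB·A·CB·CB·A
    A ↦ CB
    B ↦ A
    C ↦ CB

A->CB, B->A, C->CB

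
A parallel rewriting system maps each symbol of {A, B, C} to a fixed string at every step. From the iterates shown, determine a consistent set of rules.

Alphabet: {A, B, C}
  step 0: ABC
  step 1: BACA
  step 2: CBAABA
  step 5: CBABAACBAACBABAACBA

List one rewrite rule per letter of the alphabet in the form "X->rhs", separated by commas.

A->BA, B->C, C->A

  step 1 ⇒ step 2: BACA ⇒ C·BA·A·BA
    A ↦ BA
    B ↦ C
    C ↦ A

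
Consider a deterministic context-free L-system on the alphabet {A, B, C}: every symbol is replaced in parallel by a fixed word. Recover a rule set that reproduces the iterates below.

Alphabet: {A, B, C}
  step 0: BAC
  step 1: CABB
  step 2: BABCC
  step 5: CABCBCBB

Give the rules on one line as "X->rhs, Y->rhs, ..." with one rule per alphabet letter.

A->AB, B->C, C->B

  step 1 ⇒ step 2: CABB ⇒ B·AB·C·C
    A ↦ AB
    B ↦ C
    C ↦ B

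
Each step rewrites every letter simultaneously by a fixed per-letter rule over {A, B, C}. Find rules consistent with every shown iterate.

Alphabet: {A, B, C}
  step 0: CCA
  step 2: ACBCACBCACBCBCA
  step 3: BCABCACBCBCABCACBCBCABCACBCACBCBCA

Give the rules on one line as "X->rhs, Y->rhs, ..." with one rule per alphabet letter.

  step 2 ⇒ step 3: ACBCACBCACBCBCA ⇒ BCA·BC·AC·BC·BCA·BC·AC·BC·BCA·BC·AC·BC·AC·BC·BCA
    A ↦ BCA
    B ↦ AC
    C ↦ BC

A->BCA, B->AC, C->BC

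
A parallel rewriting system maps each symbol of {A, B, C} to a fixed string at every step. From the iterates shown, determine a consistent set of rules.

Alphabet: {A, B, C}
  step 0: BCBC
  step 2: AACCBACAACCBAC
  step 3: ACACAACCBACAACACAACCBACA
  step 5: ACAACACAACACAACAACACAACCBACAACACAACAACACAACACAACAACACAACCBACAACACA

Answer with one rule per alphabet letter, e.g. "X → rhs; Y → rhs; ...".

  step 2 ⇒ step 3: AACCBACAACCBAC ⇒ AC·AC·A·A·CCB·AC·A·AC·AC·A·A·CCB·AC·A
    A ↦ AC
    B ↦ CCB
    C ↦ A

A->AC, B->CCB, C->A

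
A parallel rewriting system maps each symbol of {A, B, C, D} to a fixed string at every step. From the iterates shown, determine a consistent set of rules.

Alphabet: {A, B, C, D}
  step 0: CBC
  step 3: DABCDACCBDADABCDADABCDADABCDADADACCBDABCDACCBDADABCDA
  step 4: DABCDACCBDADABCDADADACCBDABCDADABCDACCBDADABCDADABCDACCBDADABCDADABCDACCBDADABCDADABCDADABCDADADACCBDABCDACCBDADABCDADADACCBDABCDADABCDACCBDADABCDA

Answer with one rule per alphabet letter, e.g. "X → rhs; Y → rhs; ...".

A->CDA, B->CCB, C->DA, D->DAB

  step 3 ⇒ step 4: DABCDACCBDADABCDADABCDADABCDADADACCBDABCDACCBDADABCDA ⇒ DAB·CDA·CCB·DA·DAB·CDA·DA·DA·CCB·DAB·CDA·DAB·CDA·CCB·DA·DAB·CDA·DAB·CDA·CCB·DA·DAB·CDA·DAB·CDA·CCB·DA·DAB·CDA·DAB·CDA·DAB·CDA·DA·DA·CCB·DAB·CDA·CCB·DA·DAB·CDA·DA·DA·CCB·DAB·CDA·DAB·CDA·CCB·DA·DAB·CDA
    A ↦ CDA
    B ↦ CCB
    C ↦ DA
    D ↦ DAB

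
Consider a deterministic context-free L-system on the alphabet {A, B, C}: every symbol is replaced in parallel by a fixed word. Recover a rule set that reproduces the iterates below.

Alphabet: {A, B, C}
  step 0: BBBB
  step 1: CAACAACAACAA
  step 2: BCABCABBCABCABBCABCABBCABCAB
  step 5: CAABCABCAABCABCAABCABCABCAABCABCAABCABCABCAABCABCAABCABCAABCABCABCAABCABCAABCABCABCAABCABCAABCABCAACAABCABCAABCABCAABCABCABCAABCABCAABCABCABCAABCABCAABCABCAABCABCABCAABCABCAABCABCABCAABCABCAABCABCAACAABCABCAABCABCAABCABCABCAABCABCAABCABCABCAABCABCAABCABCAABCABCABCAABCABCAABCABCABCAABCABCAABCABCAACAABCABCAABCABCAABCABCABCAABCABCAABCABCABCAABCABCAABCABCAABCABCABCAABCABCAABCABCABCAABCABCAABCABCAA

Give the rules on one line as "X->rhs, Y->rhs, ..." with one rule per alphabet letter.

A->CAB, B->CAA, C->B

  step 1 ⇒ step 2: CAACAACAACAA ⇒ B·CAB·CAB·B·CAB·CAB·B·CAB·CAB·B·CAB·CAB
    A ↦ CAB
    C ↦ B
  step 0 ⇒ step 1: BBBB ⇒ CAA·CAA·CAA·CAA
    B ↦ CAA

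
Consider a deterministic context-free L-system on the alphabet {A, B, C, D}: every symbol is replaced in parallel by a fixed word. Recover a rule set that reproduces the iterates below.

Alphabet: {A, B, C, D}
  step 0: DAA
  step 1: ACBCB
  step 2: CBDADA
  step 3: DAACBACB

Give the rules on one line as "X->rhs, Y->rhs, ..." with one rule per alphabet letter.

  step 2 ⇒ step 3: CBDADA ⇒ D·A·A·CB·A·CB
    A ↦ CB
    B ↦ A
    C ↦ D
    D ↦ A

A->CB, B->A, C->D, D->A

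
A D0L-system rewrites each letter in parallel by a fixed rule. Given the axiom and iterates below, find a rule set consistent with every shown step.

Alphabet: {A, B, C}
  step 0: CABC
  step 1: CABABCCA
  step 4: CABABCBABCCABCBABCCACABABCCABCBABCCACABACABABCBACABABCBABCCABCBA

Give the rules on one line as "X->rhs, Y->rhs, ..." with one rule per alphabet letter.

  step 0 ⇒ step 1: CABC ⇒ CA·BA·BC·CA
    A ↦ BA
    B ↦ BC
    C ↦ CA

A->BA, B->BC, C->CA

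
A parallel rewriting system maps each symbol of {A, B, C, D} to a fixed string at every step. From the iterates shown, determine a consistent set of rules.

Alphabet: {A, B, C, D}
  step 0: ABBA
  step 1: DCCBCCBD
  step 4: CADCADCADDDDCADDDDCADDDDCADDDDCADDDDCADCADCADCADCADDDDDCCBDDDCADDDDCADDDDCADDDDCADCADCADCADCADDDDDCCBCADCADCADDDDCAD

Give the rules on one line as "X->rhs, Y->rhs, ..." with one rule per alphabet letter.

  step 0 ⇒ step 1: ABBA ⇒ D·CCB·CCB·D
    A ↦ D
    B ↦ CCB
    C ↦ DD  (constrained at step 1)
    D ↦ CAD  (constrained at step 1)

A->D, B->CCB, C->DD, D->CAD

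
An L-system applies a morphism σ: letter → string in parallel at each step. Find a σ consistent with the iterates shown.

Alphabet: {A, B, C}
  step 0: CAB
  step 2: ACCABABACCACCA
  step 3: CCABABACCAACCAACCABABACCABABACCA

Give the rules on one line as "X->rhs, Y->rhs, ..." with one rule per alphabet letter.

  step 2 ⇒ step 3: ACCABABACCACCA ⇒ CCA·BA·BA·CCA·A·CCA·A·CCA·BA·BA·CCA·BA·BA·CCA
    A ↦ CCA
    B ↦ A
    C ↦ BA

A->CCA, B->A, C->BA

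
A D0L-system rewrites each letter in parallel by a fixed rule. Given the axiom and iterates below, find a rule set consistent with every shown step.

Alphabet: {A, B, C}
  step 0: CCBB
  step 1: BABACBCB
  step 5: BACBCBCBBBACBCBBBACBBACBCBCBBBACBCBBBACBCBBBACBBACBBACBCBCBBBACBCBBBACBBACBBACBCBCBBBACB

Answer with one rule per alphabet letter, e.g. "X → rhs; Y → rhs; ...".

A->B, B->CB, C->BA

  step 0 ⇒ step 1: CCBB ⇒ BA·BA·CB·CB
    B ↦ CB
    C ↦ BA
    A ↦ B  (constrained at step 1)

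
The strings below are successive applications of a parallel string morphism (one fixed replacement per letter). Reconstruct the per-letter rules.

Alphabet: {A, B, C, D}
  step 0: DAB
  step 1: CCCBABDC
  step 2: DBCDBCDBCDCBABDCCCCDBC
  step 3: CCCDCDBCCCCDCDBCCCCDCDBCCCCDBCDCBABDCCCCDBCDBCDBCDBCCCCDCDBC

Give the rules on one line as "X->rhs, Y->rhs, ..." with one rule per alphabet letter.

  step 2 ⇒ step 3: DBCDBCDBCDCBABDCCCCDBC ⇒ CCC·DC·DBC·CCC·DC·DBC·CCC·DC·DBC·CCC·DBC·DC·BAB·DC·CCC·DBC·DBC·DBC·DBC·CCC·DC·DBC
    A ↦ BAB
    B ↦ DC
    C ↦ DBC
    D ↦ CCC

A->BAB, B->DC, C->DBC, D->CCC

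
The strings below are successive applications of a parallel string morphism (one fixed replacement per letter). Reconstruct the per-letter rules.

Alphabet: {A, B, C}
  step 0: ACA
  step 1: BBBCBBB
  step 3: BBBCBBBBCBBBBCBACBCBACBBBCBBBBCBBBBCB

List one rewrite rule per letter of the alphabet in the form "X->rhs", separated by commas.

A->BB, B->AC, C->BCB

  step 0 ⇒ step 1: ACA ⇒ BB·BCB·BB
    A ↦ BB
    C ↦ BCB
    B ↦ AC  (constrained at step 1)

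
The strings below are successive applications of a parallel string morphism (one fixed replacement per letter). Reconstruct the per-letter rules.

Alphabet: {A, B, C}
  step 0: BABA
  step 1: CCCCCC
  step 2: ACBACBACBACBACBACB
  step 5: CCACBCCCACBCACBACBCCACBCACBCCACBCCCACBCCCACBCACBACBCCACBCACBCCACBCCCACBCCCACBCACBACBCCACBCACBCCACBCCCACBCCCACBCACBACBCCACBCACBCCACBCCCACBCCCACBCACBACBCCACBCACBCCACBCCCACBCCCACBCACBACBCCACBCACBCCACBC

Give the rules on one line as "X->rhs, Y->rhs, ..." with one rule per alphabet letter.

A->CC, B->C, C->ACB

  step 1 ⇒ step 2: CCCCCC ⇒ ACB·ACB·ACB·ACB·ACB·ACB
    C ↦ ACB
  step 0 ⇒ step 1: BABA ⇒ C·CC·C·CC
    A ↦ CC
  step 0 ⇒ step 1: BABA ⇒ C·CC·C·CC
    B ↦ C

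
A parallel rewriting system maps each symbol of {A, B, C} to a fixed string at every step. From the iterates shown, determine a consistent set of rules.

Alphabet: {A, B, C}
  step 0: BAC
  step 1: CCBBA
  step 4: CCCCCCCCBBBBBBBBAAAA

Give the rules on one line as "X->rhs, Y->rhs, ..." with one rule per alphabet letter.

A->BB, B->CC, C->A

  step 0 ⇒ step 1: BAC ⇒ CC·BB·A
    A ↦ BB
    B ↦ CC
    C ↦ A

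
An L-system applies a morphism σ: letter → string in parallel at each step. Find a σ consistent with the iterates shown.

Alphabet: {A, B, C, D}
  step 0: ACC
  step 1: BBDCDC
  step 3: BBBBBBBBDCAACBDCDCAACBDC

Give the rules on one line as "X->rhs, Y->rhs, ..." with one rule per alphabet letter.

  step 0 ⇒ step 1: ACC ⇒ BB·DC·DC
    A ↦ BB
    C ↦ DC
    B ↦ AA  (constrained at step 1)
    D ↦ CB  (constrained at step 1)

A->BB, B->AA, C->DC, D->CB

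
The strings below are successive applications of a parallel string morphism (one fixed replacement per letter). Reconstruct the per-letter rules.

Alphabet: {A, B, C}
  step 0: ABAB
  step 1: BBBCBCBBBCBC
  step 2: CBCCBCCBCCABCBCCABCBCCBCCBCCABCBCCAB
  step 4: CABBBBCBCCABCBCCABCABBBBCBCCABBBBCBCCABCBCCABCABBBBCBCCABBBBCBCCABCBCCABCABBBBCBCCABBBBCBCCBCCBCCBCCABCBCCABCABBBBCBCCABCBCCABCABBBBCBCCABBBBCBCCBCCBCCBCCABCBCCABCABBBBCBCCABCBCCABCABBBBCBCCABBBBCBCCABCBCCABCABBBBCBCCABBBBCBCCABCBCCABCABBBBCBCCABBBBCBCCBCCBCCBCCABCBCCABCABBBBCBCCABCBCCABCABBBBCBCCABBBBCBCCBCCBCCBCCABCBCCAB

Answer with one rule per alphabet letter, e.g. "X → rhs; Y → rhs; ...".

  step 1 ⇒ step 2: BBBCBCBBBCBC ⇒ CBC·CBC·CBC·CAB·CBC·CAB·CBC·CBC·CBC·CAB·CBC·CAB
    B ↦ CBC
    C ↦ CAB
  step 0 ⇒ step 1: ABAB ⇒ BBB·CBC·BBB·CBC
    A ↦ BBB

A->BBB, B->CBC, C->CAB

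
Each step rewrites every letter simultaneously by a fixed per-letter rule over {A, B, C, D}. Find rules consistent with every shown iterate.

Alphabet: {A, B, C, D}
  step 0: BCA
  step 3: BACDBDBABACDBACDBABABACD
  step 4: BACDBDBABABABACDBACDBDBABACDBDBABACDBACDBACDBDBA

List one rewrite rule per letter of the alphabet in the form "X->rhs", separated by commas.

  step 3 ⇒ step 4: BACDBDBABACDBACDBABABACD ⇒ BA·CD·BD·BA·BA·BA·BA·CD·BA·CD·BD·BA·BA·CD·BD·BA·BA·CD·BA·CD·BA·CD·BD·BA
    A ↦ CD
    B ↦ BA
    C ↦ BD
    D ↦ BA

A->CD, B->BA, C->BD, D->BA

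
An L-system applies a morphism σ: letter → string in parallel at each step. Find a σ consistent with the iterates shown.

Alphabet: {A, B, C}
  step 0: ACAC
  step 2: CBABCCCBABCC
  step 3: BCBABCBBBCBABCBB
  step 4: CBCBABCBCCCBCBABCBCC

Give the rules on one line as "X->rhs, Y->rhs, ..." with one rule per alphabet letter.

  step 3 ⇒ step 4: BCBABCBBBCBABCBB ⇒ C·B·C·BAB·C·B·C·C·C·B·C·BAB·C·B·C·C
    A ↦ BAB
    B ↦ C
    C ↦ B

A->BAB, B->C, C->B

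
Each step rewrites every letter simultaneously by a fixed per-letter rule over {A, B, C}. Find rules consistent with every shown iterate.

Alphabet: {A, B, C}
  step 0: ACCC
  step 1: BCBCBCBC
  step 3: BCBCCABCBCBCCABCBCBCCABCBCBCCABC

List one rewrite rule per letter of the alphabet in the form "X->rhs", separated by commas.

  step 0 ⇒ step 1: ACCC ⇒ BC·BC·BC·BC
    A ↦ BC
    C ↦ BC
    B ↦ CA  (constrained at step 1)

A->BC, B->CA, C->BC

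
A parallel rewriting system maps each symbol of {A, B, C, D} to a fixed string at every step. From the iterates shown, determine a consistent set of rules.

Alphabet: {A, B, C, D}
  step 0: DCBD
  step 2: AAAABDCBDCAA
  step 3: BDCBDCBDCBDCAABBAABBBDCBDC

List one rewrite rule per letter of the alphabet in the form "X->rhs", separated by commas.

  step 2 ⇒ step 3: AAAABDCBDCAA ⇒ BDC·BDC·BDC·BDC·AA·B·B·AA·B·B·BDC·BDC
    A ↦ BDC
    B ↦ AA
    C ↦ B
    D ↦ B

A->BDC, B->AA, C->B, D->B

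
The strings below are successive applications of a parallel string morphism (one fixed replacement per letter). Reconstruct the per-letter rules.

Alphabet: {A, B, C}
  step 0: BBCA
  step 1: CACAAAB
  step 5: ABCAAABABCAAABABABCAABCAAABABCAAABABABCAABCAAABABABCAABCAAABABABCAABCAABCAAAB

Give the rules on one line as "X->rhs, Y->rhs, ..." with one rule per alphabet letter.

  step 0 ⇒ step 1: BBCA ⇒ CA·CA·A·AB
    A ↦ AB
    B ↦ CA
    C ↦ A

A->AB, B->CA, C->A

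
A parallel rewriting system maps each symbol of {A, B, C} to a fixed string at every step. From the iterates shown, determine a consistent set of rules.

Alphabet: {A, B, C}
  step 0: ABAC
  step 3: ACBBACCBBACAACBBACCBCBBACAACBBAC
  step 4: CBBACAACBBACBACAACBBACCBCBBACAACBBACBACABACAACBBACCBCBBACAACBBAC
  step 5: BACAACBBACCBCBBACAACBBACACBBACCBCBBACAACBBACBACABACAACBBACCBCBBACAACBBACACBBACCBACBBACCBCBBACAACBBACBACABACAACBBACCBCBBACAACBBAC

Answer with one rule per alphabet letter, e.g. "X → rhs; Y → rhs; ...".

  step 4 ⇒ step 5: CBBACAACBBACBACAACBBACCBCBBACAACBBACBACABACAACBBACCBCBBACAACBBAC ⇒ BAC·A·A·CB·BAC·CB·CB·BAC·A·A·CB·BAC·A·CB·BAC·CB·CB·BAC·A·A·CB·BAC·BAC·A·BAC·A·A·CB·BAC·CB·CB·BAC·A·A·CB·BAC·A·CB·BAC·CB·A·CB·BAC·CB·CB·BAC·A·A·CB·BAC·BAC·A·BAC·A·A·CB·BAC·CB·CB·BAC·A·A·CB·BAC
    A ↦ CB
    B ↦ A
    C ↦ BAC

A->CB, B->A, C->BAC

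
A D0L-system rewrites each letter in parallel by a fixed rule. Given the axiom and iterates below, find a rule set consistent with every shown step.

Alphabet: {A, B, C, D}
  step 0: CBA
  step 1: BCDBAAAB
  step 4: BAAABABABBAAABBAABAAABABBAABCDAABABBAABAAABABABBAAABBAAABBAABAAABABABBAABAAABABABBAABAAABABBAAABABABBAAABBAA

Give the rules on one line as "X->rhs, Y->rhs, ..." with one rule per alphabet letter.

A->AB, B->BAA, C->BCD, D->A

  step 0 ⇒ step 1: CBA ⇒ BCD·BAA·AB
    A ↦ AB
    B ↦ BAA
    C ↦ BCD
    D ↦ A  (constrained at step 1)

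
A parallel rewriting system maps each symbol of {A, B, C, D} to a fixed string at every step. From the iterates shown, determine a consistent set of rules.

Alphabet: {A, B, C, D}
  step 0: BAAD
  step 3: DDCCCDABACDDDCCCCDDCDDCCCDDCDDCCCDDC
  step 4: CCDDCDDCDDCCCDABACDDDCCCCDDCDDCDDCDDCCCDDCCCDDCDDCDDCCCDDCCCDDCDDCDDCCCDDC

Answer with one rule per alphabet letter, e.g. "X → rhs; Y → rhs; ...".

A->CD, B->ABA, C->DDC, D->C

  step 3 ⇒ step 4: DDCCCDABACDDDCCCCDDCDDCCCDDCDDCCCDDC ⇒ C·C·DDC·DDC·DDC·C·CD·ABA·CD·DDC·C·C·C·DDC·DDC·DDC·DDC·C·C·DDC·C·C·DDC·DDC·DDC·C·C·DDC·C·C·DDC·DDC·DDC·C·C·DDC
    A ↦ CD
    B ↦ ABA
    C ↦ DDC
    D ↦ C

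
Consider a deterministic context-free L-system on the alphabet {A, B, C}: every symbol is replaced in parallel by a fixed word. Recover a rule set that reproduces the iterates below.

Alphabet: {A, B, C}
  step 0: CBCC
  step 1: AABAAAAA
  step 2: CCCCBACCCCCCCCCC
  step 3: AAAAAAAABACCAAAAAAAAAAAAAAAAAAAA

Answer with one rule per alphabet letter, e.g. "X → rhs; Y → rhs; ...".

A->CC, B->BA, C->AA

  step 2 ⇒ step 3: CCCCBACCCCCCCCCC ⇒ AA·AA·AA·AA·BA·CC·AA·AA·AA·AA·AA·AA·AA·AA·AA·AA
    A ↦ CC
    B ↦ BA
    C ↦ AA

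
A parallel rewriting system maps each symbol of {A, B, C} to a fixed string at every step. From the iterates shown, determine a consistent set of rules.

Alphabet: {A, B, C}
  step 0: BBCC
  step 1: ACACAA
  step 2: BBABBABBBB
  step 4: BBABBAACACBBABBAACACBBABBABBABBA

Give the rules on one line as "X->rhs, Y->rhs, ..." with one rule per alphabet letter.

A->BB, B->AC, C->A

  step 1 ⇒ step 2: ACACAA ⇒ BB·A·BB·A·BB·BB
    A ↦ BB
    C ↦ A
  step 0 ⇒ step 1: BBCC ⇒ AC·AC·A·A
    B ↦ AC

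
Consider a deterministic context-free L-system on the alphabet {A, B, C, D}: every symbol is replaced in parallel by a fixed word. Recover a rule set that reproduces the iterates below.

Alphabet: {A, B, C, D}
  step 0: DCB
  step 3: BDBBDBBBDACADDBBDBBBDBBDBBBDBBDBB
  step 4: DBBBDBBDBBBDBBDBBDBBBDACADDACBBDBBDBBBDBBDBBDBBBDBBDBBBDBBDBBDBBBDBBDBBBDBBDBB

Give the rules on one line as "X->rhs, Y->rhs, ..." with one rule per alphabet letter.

  step 3 ⇒ step 4: BDBBDBBBDACADDBBDBBBDBBDBBBDBBDBB ⇒ DBB·B·DBB·DBB·B·DBB·DBB·DBB·B·DAC·AD·DAC·B·B·DBB·DBB·B·DBB·DBB·DBB·B·DBB·DBB·B·DBB·DBB·DBB·B·DBB·DBB·B·DBB·DBB
    A ↦ DAC
    B ↦ DBB
    C ↦ AD
    D ↦ B

A->DAC, B->DBB, C->AD, D->B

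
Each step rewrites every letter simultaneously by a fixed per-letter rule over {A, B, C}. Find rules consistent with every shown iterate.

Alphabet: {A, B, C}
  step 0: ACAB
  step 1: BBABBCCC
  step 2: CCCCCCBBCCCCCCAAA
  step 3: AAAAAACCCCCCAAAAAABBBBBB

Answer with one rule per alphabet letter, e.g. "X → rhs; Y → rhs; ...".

A->BB, B->CCC, C->A

  step 2 ⇒ step 3: CCCCCCBBCCCCCCAAA ⇒ A·A·A·A·A·A·CCC·CCC·A·A·A·A·A·A·BB·BB·BB
    A ↦ BB
    B ↦ CCC
    C ↦ A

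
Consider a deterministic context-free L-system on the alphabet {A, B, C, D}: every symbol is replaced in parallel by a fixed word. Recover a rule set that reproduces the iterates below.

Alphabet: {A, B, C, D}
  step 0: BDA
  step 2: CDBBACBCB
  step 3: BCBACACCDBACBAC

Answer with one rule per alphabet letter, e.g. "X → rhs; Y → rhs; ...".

A->CD, B->AC, C->B, D->CB

  step 2 ⇒ step 3: CDBBACBCB ⇒ B·CB·AC·AC·CD·B·AC·B·AC
    A ↦ CD
    B ↦ AC
    C ↦ B
    D ↦ CB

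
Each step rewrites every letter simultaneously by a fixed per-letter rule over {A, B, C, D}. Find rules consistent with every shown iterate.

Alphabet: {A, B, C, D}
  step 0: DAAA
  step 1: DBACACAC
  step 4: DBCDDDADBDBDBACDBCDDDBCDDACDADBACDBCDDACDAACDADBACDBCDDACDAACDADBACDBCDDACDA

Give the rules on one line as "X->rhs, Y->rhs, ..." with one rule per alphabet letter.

A->AC, B->CDD, C->DA, D->DB

  step 0 ⇒ step 1: DAAA ⇒ DB·AC·AC·AC
    A ↦ AC
    D ↦ DB
    B ↦ CDD  (constrained at step 1)
    C ↦ DA  (constrained at step 1)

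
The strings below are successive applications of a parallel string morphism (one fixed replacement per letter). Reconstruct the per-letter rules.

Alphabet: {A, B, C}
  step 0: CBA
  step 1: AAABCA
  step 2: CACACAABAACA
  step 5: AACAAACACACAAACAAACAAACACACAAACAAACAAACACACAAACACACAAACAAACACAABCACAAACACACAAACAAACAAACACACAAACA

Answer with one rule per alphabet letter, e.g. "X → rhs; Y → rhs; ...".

A->CA, B->AB, C->AA

  step 1 ⇒ step 2: AAABCA ⇒ CA·CA·CA·AB·AA·CA
    A ↦ CA
    B ↦ AB
    C ↦ AA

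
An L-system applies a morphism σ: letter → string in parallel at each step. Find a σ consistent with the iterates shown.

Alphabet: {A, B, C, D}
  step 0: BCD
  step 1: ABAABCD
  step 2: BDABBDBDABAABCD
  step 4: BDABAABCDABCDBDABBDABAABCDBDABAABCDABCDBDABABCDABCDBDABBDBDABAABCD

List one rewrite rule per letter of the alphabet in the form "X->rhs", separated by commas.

  step 1 ⇒ step 2: ABAABCD ⇒ BD·AB·BD·BD·AB·AAB·CD
    A ↦ BD
    B ↦ AB
    C ↦ AAB
    D ↦ CD

A->BD, B->AB, C->AAB, D->CD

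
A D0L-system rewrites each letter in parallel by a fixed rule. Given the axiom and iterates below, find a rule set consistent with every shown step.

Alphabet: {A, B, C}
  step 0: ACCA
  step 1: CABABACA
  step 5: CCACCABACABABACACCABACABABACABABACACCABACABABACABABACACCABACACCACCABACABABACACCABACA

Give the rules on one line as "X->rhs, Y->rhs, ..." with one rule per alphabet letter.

  step 0 ⇒ step 1: ACCA ⇒ CA·BA·BA·CA
    A ↦ CA
    C ↦ BA
    B ↦ C  (constrained at step 1)

A->CA, B->C, C->BA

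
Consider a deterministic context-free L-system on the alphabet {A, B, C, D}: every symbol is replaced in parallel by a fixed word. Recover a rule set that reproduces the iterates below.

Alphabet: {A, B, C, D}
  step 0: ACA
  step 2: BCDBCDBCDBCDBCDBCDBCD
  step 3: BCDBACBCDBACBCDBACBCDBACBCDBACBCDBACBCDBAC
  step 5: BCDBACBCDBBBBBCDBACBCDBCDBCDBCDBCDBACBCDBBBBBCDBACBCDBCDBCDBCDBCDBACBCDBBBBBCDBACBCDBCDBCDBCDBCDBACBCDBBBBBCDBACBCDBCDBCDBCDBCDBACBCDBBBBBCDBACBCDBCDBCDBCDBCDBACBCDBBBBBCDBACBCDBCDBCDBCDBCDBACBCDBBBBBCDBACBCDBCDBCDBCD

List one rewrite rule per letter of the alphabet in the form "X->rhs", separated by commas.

  step 2 ⇒ step 3: BCDBCDBCDBCDBCDBCDBCD ⇒ BCD·B·AC·BCD·B·AC·BCD·B·AC·BCD·B·AC·BCD·B·AC·BCD·B·AC·BCD·B·AC
    B ↦ BCD
    C ↦ B
    D ↦ AC
    A ↦ BBB  (constrained at step 0)

A->BBB, B->BCD, C->B, D->AC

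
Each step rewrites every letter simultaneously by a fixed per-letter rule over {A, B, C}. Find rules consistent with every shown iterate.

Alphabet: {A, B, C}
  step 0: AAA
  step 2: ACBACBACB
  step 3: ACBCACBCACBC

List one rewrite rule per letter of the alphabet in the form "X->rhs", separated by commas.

A->AC, B->C, C->B

  step 2 ⇒ step 3: ACBACBACB ⇒ AC·B·C·AC·B·C·AC·B·C
    A ↦ AC
    B ↦ C
    C ↦ B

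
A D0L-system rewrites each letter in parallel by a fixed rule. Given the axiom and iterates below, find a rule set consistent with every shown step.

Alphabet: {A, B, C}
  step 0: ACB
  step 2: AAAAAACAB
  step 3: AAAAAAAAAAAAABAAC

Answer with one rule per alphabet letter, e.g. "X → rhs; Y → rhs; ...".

  step 2 ⇒ step 3: AAAAAACAB ⇒ AA·AA·AA·AA·AA·AA·AB·AA·C
    A ↦ AA
    B ↦ C
    C ↦ AB

A->AA, B->C, C->AB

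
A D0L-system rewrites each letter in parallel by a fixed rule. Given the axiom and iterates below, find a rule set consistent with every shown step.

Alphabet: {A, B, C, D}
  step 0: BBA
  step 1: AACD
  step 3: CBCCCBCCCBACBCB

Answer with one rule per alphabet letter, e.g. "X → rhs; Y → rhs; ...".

  step 0 ⇒ step 1: BBA ⇒ A·A·CD
    A ↦ CD
    B ↦ A
    C ↦ CB  (constrained at step 1)
    D ↦ CC  (constrained at step 1)

A->CD, B->A, C->CB, D->CC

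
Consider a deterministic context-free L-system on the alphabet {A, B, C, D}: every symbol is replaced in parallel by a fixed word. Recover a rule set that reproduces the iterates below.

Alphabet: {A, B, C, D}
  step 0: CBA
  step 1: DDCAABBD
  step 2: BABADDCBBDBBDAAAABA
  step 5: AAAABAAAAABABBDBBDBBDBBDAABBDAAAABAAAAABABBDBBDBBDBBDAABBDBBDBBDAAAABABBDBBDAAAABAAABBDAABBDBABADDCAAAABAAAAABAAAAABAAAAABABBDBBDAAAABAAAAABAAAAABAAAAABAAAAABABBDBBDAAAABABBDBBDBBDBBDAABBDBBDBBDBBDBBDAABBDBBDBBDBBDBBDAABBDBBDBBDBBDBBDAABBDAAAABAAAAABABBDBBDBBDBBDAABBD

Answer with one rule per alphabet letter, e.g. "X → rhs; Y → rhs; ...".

A->BBD, B->AA, C->DDC, D->BA

  step 1 ⇒ step 2: DDCAABBD ⇒ BA·BA·DDC·BBD·BBD·AA·AA·BA
    A ↦ BBD
    B ↦ AA
    C ↦ DDC
    D ↦ BA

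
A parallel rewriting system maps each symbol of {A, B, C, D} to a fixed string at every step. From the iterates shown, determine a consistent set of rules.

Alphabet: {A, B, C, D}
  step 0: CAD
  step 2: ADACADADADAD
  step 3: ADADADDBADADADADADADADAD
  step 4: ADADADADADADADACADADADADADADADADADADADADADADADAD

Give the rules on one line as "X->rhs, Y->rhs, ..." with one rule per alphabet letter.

A->AD, B->AC, C->DB, D->AD

  step 3 ⇒ step 4: ADADADDBADADADADADADADAD ⇒ AD·AD·AD·AD·AD·AD·AD·AC·AD·AD·AD·AD·AD·AD·AD·AD·AD·AD·AD·AD·AD·AD·AD·AD
    A ↦ AD
    B ↦ AC
    D ↦ AD
  step 2 ⇒ step 3: ADACADADADAD ⇒ AD·AD·AD·DB·AD·AD·AD·AD·AD·AD·AD·AD
    C ↦ DB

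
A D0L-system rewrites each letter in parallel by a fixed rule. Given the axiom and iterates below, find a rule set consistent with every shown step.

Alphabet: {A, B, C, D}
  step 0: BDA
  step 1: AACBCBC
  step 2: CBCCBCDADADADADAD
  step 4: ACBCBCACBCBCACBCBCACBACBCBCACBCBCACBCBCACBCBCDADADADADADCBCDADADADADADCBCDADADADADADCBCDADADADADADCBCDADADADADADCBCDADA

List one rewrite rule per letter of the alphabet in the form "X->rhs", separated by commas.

  step 1 ⇒ step 2: AACBCBC ⇒ CBC·CBC·DAD·A·DAD·A·DAD
    A ↦ CBC
    B ↦ A
    C ↦ DAD
  step 0 ⇒ step 1: BDA ⇒ A·ACB·CBC
    D ↦ ACB

A->CBC, B->A, C->DAD, D->ACB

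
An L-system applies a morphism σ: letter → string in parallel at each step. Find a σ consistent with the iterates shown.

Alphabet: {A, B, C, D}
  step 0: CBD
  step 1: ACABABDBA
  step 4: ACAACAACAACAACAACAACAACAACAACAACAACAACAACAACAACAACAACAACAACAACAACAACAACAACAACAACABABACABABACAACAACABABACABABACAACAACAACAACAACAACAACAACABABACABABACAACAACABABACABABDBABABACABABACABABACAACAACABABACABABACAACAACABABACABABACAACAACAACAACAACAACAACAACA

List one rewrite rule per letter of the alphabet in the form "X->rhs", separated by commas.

  step 0 ⇒ step 1: CBD ⇒ ACA·BAB·DBA
    B ↦ BAB
    C ↦ ACA
    D ↦ DBA
    A ↦ ACA  (constrained at step 1)

A->ACA, B->BAB, C->ACA, D->DBA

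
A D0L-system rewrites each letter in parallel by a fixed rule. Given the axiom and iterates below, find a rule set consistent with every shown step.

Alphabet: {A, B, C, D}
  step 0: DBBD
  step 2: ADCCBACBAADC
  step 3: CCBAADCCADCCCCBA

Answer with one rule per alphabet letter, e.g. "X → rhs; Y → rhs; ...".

  step 2 ⇒ step 3: ADCCBACBAADC ⇒ C·CB·A·A·DC·C·A·DC·C·C·CB·A
    A ↦ C
    B ↦ DC
    C ↦ A
    D ↦ CB

A->C, B->DC, C->A, D->CB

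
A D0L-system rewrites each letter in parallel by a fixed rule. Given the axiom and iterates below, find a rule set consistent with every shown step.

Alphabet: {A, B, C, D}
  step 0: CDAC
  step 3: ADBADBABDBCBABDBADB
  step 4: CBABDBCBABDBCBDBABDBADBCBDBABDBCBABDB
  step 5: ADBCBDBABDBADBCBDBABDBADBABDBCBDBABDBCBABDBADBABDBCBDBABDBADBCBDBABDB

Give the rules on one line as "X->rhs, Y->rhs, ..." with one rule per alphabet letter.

A->CB, B->DB, C->A, D->AB

  step 4 ⇒ step 5: CBABDBCBABDBCBDBABDBADBCBDBABDBCBABDB ⇒ A·DB·CB·DB·AB·DB·A·DB·CB·DB·AB·DB·A·DB·AB·DB·CB·DB·AB·DB·CB·AB·DB·A·DB·AB·DB·CB·DB·AB·DB·A·DB·CB·DB·AB·DB
    A ↦ CB
    B ↦ DB
    C ↦ A
    D ↦ AB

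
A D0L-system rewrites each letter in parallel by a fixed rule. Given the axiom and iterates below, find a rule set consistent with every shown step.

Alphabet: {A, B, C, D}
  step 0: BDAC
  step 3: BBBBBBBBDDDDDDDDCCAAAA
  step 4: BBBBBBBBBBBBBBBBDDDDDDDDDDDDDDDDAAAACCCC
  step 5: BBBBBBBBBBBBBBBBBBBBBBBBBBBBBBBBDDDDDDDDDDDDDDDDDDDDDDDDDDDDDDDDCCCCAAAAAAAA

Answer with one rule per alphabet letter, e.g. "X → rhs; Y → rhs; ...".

A->C, B->BB, C->AA, D->DD

  step 4 ⇒ step 5: BBBBBBBBBBBBBBBBDDDDDDDDDDDDDDDDAAAACCCC ⇒ BB·BB·BB·BB·BB·BB·BB·BB·BB·BB·BB·BB·BB·BB·BB·BB·DD·DD·DD·DD·DD·DD·DD·DD·DD·DD·DD·DD·DD·DD·DD·DD·C·C·C·C·AA·AA·AA·AA
    A ↦ C
    B ↦ BB
    C ↦ AA
    D ↦ DD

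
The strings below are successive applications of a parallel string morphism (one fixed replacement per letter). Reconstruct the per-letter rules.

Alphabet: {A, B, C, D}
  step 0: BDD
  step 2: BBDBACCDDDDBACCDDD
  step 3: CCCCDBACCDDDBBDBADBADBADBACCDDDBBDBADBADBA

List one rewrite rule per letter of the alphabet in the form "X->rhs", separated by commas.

  step 2 ⇒ step 3: BBDBACCDDDDBACCDDD ⇒ CC·CC·DBA·CC·DDD·B·B·DBA·DBA·DBA·DBA·CC·DDD·B·B·DBA·DBA·DBA
    A ↦ DDD
    B ↦ CC
    C ↦ B
    D ↦ DBA

A->DDD, B->CC, C->B, D->DBA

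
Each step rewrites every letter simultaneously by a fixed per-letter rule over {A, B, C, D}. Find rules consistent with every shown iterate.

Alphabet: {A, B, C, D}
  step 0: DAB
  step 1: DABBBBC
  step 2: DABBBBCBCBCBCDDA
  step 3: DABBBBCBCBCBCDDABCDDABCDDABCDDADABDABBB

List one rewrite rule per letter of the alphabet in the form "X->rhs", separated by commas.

  step 2 ⇒ step 3: DABBBBCBCBCBCDDA ⇒ DAB·BB·BC·BC·BC·BC·DDA·BC·DDA·BC·DDA·BC·DDA·DAB·DAB·BB
    A ↦ BB
    B ↦ BC
    C ↦ DDA
    D ↦ DAB

A->BB, B->BC, C->DDA, D->DAB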